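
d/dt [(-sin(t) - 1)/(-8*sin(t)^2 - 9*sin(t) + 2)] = (-16*sin(t) + 4*cos(2*t) - 15)*cos(t)/(8*sin(t)^2 + 9*sin(t) - 2)^2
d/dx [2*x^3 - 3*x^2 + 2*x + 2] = 6*x^2 - 6*x + 2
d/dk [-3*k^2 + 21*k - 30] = 21 - 6*k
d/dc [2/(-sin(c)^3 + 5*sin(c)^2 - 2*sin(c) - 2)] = 2*(3*sin(c)^2 - 10*sin(c) + 2)*cos(c)/(sin(c)^3 - 5*sin(c)^2 + 2*sin(c) + 2)^2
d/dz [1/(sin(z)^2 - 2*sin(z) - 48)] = 2*(1 - sin(z))*cos(z)/((sin(z) - 8)^2*(sin(z) + 6)^2)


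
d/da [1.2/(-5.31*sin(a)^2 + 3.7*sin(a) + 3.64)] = (12.744*sin(a) - 4.44)*cos(a)/(-5.31*sin(a)^2 + 3.7*sin(a) + 3.64)^2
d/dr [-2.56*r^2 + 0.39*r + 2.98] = 0.39 - 5.12*r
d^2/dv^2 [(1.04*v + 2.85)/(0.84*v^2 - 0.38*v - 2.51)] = ((-5.2416*v - 3.9976)*(-0.84*v^2 + 0.38*v + 2.51) - (1.04*v + 2.85)*(1.68*v - 0.38)*(3.36*v - 0.76))/(-0.84*v^2 + 0.38*v + 2.51)^3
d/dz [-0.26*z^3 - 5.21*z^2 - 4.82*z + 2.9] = -0.78*z^2 - 10.42*z - 4.82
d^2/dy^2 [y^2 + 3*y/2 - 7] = 2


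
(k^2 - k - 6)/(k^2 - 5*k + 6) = (k + 2)/(k - 2)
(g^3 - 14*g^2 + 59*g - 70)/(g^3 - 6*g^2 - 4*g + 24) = (g^2 - 12*g + 35)/(g^2 - 4*g - 12)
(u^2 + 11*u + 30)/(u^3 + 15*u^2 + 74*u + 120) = 1/(u + 4)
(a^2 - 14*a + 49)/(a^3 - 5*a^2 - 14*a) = (a - 7)/(a*(a + 2))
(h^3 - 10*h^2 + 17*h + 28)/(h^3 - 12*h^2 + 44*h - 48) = (h^2 - 6*h - 7)/(h^2 - 8*h + 12)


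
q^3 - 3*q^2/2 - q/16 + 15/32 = (q - 5/4)*(q - 3/4)*(q + 1/2)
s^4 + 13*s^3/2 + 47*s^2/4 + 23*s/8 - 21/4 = (s - 1/2)*(s + 3/2)*(s + 2)*(s + 7/2)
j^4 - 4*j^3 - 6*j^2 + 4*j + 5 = (j - 5)*(j - 1)*(j + 1)^2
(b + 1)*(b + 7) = b^2 + 8*b + 7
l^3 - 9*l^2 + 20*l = l*(l - 5)*(l - 4)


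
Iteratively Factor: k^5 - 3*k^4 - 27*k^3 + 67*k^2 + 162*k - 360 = (k + 3)*(k^4 - 6*k^3 - 9*k^2 + 94*k - 120) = (k + 3)*(k + 4)*(k^3 - 10*k^2 + 31*k - 30) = (k - 3)*(k + 3)*(k + 4)*(k^2 - 7*k + 10) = (k - 5)*(k - 3)*(k + 3)*(k + 4)*(k - 2)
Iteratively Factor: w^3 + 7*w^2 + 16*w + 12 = (w + 2)*(w^2 + 5*w + 6) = (w + 2)*(w + 3)*(w + 2)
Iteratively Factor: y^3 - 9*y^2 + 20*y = (y)*(y^2 - 9*y + 20) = y*(y - 5)*(y - 4)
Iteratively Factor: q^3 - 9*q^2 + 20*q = (q)*(q^2 - 9*q + 20) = q*(q - 5)*(q - 4)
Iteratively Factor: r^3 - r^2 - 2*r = (r - 2)*(r^2 + r) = (r - 2)*(r + 1)*(r)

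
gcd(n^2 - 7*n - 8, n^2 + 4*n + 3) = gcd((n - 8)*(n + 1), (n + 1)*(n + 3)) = n + 1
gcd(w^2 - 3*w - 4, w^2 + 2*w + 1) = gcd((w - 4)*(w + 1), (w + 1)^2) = w + 1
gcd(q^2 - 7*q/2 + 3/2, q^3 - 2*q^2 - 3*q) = q - 3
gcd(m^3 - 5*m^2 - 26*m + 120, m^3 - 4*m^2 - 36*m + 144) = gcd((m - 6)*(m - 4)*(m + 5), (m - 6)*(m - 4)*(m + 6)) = m^2 - 10*m + 24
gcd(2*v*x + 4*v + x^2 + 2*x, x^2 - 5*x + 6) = 1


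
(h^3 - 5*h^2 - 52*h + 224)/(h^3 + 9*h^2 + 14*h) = (h^2 - 12*h + 32)/(h*(h + 2))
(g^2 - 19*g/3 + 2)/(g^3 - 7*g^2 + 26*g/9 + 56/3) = 3*(3*g - 1)/(9*g^2 - 9*g - 28)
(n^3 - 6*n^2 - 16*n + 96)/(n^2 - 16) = n - 6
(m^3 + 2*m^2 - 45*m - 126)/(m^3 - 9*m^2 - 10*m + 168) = (m^2 + 9*m + 18)/(m^2 - 2*m - 24)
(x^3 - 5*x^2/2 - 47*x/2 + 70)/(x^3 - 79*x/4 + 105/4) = 2*(x - 4)/(2*x - 3)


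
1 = 1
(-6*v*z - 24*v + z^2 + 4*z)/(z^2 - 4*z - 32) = (-6*v + z)/(z - 8)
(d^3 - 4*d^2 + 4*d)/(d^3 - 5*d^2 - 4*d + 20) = d*(d - 2)/(d^2 - 3*d - 10)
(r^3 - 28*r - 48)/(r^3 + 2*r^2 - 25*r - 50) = (r^2 - 2*r - 24)/(r^2 - 25)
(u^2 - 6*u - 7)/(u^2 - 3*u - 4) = (u - 7)/(u - 4)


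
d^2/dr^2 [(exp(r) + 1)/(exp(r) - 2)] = 3*(exp(r) + 2)*exp(r)/(exp(3*r) - 6*exp(2*r) + 12*exp(r) - 8)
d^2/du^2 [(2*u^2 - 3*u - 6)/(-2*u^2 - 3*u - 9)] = 6*(8*u^3 + 60*u^2 - 18*u - 99)/(8*u^6 + 36*u^5 + 162*u^4 + 351*u^3 + 729*u^2 + 729*u + 729)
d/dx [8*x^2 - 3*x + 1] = 16*x - 3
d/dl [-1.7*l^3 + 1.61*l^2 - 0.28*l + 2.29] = -5.1*l^2 + 3.22*l - 0.28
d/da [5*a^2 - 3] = 10*a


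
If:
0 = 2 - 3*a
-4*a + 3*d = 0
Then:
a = 2/3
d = 8/9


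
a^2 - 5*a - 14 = (a - 7)*(a + 2)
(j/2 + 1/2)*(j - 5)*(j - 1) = j^3/2 - 5*j^2/2 - j/2 + 5/2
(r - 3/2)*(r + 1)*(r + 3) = r^3 + 5*r^2/2 - 3*r - 9/2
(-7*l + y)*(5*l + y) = -35*l^2 - 2*l*y + y^2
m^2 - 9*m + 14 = (m - 7)*(m - 2)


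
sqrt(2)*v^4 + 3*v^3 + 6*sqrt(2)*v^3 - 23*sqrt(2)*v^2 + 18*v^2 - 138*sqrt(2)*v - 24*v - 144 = (v + 6)*(v - 3*sqrt(2))*(v + 4*sqrt(2))*(sqrt(2)*v + 1)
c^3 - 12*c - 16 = (c - 4)*(c + 2)^2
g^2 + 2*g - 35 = (g - 5)*(g + 7)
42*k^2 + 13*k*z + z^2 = (6*k + z)*(7*k + z)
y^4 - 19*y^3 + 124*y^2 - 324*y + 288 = (y - 8)*(y - 6)*(y - 3)*(y - 2)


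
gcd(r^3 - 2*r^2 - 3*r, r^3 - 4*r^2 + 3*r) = r^2 - 3*r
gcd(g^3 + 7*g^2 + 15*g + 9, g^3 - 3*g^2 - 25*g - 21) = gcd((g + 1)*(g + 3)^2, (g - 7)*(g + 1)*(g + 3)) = g^2 + 4*g + 3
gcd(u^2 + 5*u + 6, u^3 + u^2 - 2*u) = u + 2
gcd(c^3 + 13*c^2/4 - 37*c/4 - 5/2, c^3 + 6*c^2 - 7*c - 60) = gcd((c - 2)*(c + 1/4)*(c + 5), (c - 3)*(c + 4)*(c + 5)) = c + 5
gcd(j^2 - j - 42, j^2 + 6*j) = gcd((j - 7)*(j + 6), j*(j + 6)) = j + 6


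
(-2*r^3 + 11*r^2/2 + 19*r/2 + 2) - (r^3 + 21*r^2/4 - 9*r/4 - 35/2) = -3*r^3 + r^2/4 + 47*r/4 + 39/2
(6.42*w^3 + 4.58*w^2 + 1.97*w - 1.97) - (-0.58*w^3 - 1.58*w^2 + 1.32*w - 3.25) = 7.0*w^3 + 6.16*w^2 + 0.65*w + 1.28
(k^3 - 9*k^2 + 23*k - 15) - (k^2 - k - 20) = k^3 - 10*k^2 + 24*k + 5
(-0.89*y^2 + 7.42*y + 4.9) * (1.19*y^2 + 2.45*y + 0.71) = -1.0591*y^4 + 6.6493*y^3 + 23.3781*y^2 + 17.2732*y + 3.479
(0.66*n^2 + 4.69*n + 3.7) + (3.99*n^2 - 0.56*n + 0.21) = 4.65*n^2 + 4.13*n + 3.91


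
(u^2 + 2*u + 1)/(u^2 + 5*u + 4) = (u + 1)/(u + 4)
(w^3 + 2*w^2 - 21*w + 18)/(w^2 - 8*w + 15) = (w^2 + 5*w - 6)/(w - 5)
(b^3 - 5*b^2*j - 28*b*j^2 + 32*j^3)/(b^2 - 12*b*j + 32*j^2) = (b^2 + 3*b*j - 4*j^2)/(b - 4*j)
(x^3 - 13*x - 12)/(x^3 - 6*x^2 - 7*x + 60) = (x + 1)/(x - 5)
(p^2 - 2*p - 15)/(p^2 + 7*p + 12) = (p - 5)/(p + 4)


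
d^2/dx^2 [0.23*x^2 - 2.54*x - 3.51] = 0.460000000000000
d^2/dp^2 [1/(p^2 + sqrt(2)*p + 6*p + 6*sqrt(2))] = 2*(-p^2 - 6*p - sqrt(2)*p + (2*p + sqrt(2) + 6)^2 - 6*sqrt(2))/(p^2 + sqrt(2)*p + 6*p + 6*sqrt(2))^3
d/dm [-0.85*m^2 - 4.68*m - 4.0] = -1.7*m - 4.68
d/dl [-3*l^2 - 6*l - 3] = -6*l - 6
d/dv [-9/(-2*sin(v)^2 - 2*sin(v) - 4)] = -9*(2*sin(v) + 1)*cos(v)/(2*(sin(v)^2 + sin(v) + 2)^2)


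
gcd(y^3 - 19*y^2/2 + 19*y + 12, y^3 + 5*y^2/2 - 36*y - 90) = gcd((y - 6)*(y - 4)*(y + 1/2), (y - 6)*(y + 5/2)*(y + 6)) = y - 6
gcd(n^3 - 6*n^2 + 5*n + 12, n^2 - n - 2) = n + 1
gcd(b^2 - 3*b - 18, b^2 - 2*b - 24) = b - 6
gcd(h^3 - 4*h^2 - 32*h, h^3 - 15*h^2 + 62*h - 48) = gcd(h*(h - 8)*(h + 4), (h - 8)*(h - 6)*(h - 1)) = h - 8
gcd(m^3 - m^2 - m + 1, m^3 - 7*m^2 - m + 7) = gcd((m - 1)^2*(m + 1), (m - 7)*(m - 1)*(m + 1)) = m^2 - 1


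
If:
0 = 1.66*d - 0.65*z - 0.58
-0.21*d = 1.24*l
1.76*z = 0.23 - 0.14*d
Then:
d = 0.39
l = -0.07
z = 0.10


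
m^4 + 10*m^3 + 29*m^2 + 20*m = m*(m + 1)*(m + 4)*(m + 5)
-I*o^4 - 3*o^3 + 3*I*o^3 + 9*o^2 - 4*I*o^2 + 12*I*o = o*(o - 3)*(o - 4*I)*(-I*o + 1)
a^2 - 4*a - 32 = (a - 8)*(a + 4)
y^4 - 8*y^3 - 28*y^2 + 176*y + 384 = (y - 8)*(y - 6)*(y + 2)*(y + 4)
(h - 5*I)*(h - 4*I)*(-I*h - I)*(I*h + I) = h^4 + 2*h^3 - 9*I*h^3 - 19*h^2 - 18*I*h^2 - 40*h - 9*I*h - 20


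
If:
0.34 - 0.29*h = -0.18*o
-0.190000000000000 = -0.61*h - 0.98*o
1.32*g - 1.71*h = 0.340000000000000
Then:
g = 1.47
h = 0.93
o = -0.39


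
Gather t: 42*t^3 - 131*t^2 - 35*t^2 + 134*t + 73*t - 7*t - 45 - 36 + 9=42*t^3 - 166*t^2 + 200*t - 72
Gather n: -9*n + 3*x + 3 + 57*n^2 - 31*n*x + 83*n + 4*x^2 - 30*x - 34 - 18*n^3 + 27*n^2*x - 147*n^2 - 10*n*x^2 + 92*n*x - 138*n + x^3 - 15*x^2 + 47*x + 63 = -18*n^3 + n^2*(27*x - 90) + n*(-10*x^2 + 61*x - 64) + x^3 - 11*x^2 + 20*x + 32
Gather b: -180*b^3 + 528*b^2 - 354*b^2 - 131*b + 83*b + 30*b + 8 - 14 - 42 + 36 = -180*b^3 + 174*b^2 - 18*b - 12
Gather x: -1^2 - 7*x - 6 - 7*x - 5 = -14*x - 12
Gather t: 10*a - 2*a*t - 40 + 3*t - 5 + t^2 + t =10*a + t^2 + t*(4 - 2*a) - 45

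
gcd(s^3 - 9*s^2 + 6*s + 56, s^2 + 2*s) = s + 2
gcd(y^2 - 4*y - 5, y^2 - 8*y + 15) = y - 5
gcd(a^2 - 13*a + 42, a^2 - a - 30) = a - 6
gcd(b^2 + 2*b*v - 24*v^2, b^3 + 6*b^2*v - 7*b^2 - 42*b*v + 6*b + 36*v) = b + 6*v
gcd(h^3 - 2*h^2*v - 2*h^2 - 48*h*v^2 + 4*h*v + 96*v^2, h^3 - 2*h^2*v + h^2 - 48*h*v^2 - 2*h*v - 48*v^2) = -h^2 + 2*h*v + 48*v^2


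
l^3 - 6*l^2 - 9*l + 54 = (l - 6)*(l - 3)*(l + 3)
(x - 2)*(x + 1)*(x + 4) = x^3 + 3*x^2 - 6*x - 8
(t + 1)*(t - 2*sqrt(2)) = t^2 - 2*sqrt(2)*t + t - 2*sqrt(2)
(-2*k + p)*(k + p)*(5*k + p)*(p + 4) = -10*k^3*p - 40*k^3 - 7*k^2*p^2 - 28*k^2*p + 4*k*p^3 + 16*k*p^2 + p^4 + 4*p^3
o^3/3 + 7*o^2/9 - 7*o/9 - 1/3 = (o/3 + 1)*(o - 1)*(o + 1/3)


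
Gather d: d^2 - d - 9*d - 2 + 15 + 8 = d^2 - 10*d + 21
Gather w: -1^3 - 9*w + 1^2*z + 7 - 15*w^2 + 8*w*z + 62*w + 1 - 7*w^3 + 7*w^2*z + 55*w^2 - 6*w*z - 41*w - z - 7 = -7*w^3 + w^2*(7*z + 40) + w*(2*z + 12)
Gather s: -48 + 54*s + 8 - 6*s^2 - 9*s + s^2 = -5*s^2 + 45*s - 40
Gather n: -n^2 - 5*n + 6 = -n^2 - 5*n + 6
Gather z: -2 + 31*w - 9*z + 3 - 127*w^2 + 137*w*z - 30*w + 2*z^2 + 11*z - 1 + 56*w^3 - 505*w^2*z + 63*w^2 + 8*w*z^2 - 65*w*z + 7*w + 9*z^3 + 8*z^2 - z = 56*w^3 - 64*w^2 + 8*w + 9*z^3 + z^2*(8*w + 10) + z*(-505*w^2 + 72*w + 1)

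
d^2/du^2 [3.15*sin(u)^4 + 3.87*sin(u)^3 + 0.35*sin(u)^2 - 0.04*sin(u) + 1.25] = -50.4*sin(u)^4 - 34.83*sin(u)^3 + 36.4*sin(u)^2 + 23.26*sin(u) + 0.7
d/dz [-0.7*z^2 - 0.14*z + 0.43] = -1.4*z - 0.14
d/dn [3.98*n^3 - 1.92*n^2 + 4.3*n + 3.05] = 11.94*n^2 - 3.84*n + 4.3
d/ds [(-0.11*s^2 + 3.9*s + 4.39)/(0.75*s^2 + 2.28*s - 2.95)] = (-3.1758*s^2 - 5.936*s - 21.5142)/(0.5625*s^4 + 3.42*s^3 + 0.773399999999999*s^2 - 13.452*s + 8.7025)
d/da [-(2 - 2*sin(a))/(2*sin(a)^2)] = (2 - sin(a))*cos(a)/sin(a)^3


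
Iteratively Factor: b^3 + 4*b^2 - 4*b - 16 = (b + 4)*(b^2 - 4) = (b + 2)*(b + 4)*(b - 2)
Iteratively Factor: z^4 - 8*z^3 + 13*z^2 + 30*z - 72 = (z - 3)*(z^3 - 5*z^2 - 2*z + 24) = (z - 4)*(z - 3)*(z^2 - z - 6) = (z - 4)*(z - 3)*(z + 2)*(z - 3)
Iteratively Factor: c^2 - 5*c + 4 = (c - 1)*(c - 4)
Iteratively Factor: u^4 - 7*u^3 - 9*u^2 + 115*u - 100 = (u - 5)*(u^3 - 2*u^2 - 19*u + 20) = (u - 5)*(u - 1)*(u^2 - u - 20) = (u - 5)^2*(u - 1)*(u + 4)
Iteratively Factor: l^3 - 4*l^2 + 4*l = (l - 2)*(l^2 - 2*l) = l*(l - 2)*(l - 2)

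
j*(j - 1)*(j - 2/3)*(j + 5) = j^4 + 10*j^3/3 - 23*j^2/3 + 10*j/3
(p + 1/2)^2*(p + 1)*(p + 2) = p^4 + 4*p^3 + 21*p^2/4 + 11*p/4 + 1/2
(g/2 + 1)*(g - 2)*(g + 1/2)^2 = g^4/2 + g^3/2 - 15*g^2/8 - 2*g - 1/2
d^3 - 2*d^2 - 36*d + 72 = (d - 6)*(d - 2)*(d + 6)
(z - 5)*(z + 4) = z^2 - z - 20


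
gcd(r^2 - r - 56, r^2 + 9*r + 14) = r + 7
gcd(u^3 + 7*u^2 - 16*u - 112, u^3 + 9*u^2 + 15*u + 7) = u + 7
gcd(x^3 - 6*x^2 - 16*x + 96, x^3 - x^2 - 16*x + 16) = x^2 - 16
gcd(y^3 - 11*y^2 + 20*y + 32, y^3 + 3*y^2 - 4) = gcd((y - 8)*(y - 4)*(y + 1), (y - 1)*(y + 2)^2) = 1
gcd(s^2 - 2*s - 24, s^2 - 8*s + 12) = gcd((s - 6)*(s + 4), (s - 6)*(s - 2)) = s - 6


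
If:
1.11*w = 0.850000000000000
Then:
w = 0.77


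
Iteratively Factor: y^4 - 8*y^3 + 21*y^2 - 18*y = (y)*(y^3 - 8*y^2 + 21*y - 18) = y*(y - 3)*(y^2 - 5*y + 6) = y*(y - 3)^2*(y - 2)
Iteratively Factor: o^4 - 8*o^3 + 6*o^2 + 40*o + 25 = (o - 5)*(o^3 - 3*o^2 - 9*o - 5) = (o - 5)*(o + 1)*(o^2 - 4*o - 5) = (o - 5)^2*(o + 1)*(o + 1)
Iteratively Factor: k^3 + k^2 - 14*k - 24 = (k - 4)*(k^2 + 5*k + 6) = (k - 4)*(k + 2)*(k + 3)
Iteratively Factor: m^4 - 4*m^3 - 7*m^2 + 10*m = (m - 5)*(m^3 + m^2 - 2*m) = m*(m - 5)*(m^2 + m - 2) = m*(m - 5)*(m + 2)*(m - 1)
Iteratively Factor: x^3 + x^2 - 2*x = (x)*(x^2 + x - 2) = x*(x - 1)*(x + 2)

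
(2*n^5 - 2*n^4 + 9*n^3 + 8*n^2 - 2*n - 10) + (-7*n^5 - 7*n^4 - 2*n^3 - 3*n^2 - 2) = -5*n^5 - 9*n^4 + 7*n^3 + 5*n^2 - 2*n - 12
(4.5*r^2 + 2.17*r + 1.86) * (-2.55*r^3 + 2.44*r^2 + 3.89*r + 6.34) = -11.475*r^5 + 5.4465*r^4 + 18.0568*r^3 + 41.5097*r^2 + 20.9932*r + 11.7924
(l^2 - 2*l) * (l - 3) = l^3 - 5*l^2 + 6*l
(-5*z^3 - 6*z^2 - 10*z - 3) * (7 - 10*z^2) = 50*z^5 + 60*z^4 + 65*z^3 - 12*z^2 - 70*z - 21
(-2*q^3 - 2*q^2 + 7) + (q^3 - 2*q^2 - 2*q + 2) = -q^3 - 4*q^2 - 2*q + 9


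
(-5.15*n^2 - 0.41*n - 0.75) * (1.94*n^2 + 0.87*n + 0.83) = -9.991*n^4 - 5.2759*n^3 - 6.0862*n^2 - 0.9928*n - 0.6225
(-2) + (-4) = -6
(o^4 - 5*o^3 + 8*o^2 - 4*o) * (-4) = -4*o^4 + 20*o^3 - 32*o^2 + 16*o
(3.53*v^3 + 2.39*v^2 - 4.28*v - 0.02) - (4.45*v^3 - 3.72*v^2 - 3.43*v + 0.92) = -0.92*v^3 + 6.11*v^2 - 0.85*v - 0.94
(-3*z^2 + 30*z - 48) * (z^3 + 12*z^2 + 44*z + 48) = -3*z^5 - 6*z^4 + 180*z^3 + 600*z^2 - 672*z - 2304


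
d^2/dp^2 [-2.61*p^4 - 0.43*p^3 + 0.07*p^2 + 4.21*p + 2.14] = -31.32*p^2 - 2.58*p + 0.14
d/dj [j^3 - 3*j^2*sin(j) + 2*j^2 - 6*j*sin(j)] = -3*j^2*cos(j) + 3*j^2 - 6*sqrt(2)*j*sin(j + pi/4) + 4*j - 6*sin(j)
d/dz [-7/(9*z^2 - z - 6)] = 7*(18*z - 1)/(-9*z^2 + z + 6)^2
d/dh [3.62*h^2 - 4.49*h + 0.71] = 7.24*h - 4.49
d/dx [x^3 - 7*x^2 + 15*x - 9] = 3*x^2 - 14*x + 15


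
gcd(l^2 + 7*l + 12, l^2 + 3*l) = l + 3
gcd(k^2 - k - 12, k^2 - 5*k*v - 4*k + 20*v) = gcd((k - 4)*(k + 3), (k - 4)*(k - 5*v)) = k - 4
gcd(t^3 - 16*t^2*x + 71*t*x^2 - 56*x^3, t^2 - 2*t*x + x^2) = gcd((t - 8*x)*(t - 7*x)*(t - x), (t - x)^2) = -t + x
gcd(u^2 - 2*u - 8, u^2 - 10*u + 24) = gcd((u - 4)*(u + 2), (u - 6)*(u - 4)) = u - 4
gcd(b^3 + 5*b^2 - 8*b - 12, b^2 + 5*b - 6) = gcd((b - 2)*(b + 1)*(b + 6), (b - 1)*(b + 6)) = b + 6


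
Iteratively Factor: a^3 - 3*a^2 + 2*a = (a - 2)*(a^2 - a) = a*(a - 2)*(a - 1)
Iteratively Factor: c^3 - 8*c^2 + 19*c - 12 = (c - 1)*(c^2 - 7*c + 12) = (c - 4)*(c - 1)*(c - 3)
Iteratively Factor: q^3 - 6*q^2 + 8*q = (q - 4)*(q^2 - 2*q) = q*(q - 4)*(q - 2)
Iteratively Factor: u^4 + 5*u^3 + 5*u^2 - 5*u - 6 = (u - 1)*(u^3 + 6*u^2 + 11*u + 6) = (u - 1)*(u + 1)*(u^2 + 5*u + 6) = (u - 1)*(u + 1)*(u + 3)*(u + 2)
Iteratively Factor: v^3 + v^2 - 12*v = (v + 4)*(v^2 - 3*v) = v*(v + 4)*(v - 3)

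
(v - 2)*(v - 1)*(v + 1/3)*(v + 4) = v^4 + 4*v^3/3 - 29*v^2/3 + 14*v/3 + 8/3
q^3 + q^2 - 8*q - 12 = (q - 3)*(q + 2)^2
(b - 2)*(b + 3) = b^2 + b - 6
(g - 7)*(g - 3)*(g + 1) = g^3 - 9*g^2 + 11*g + 21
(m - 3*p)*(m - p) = m^2 - 4*m*p + 3*p^2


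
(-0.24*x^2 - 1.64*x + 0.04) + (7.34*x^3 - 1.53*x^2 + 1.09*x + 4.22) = 7.34*x^3 - 1.77*x^2 - 0.55*x + 4.26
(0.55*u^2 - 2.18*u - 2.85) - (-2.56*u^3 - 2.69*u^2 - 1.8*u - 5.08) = 2.56*u^3 + 3.24*u^2 - 0.38*u + 2.23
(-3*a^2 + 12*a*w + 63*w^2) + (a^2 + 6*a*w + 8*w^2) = -2*a^2 + 18*a*w + 71*w^2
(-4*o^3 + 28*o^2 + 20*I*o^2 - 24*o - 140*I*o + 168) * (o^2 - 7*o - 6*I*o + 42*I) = -4*o^5 + 56*o^4 + 44*I*o^4 - 100*o^3 - 616*I*o^3 - 1344*o^2 + 2300*I*o^2 + 4704*o - 2016*I*o + 7056*I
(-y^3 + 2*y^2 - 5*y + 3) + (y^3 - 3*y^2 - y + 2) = -y^2 - 6*y + 5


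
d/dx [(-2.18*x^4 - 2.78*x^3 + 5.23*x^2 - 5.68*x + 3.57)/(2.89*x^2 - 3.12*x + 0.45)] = (-12.6004*x^5 + 12.3706*x^4 + 13.4232*x^3 - 3.65540000000001*x^2 - 15.9276*x + 8.5824)/(8.3521*x^4 - 18.0336*x^3 + 12.3354*x^2 - 2.808*x + 0.2025)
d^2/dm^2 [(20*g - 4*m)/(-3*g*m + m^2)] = 8*(m*(-8*g + 3*m)*(3*g - m) - (3*g - 2*m)^2*(5*g - m))/(m^3*(3*g - m)^3)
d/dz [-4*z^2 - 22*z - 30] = -8*z - 22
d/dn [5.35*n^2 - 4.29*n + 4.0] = 10.7*n - 4.29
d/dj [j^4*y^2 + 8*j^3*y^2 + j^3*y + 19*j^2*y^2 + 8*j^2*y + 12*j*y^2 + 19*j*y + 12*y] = y*(4*j^3*y + 24*j^2*y + 3*j^2 + 38*j*y + 16*j + 12*y + 19)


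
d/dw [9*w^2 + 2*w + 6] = 18*w + 2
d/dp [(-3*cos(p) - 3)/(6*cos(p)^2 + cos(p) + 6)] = 3*(6*sin(p)^2 - 12*cos(p) - 1)*sin(p)/(6*cos(p)^2 + cos(p) + 6)^2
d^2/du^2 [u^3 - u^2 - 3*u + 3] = 6*u - 2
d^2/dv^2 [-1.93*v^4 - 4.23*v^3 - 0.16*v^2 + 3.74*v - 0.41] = -23.16*v^2 - 25.38*v - 0.32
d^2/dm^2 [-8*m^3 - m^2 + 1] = -48*m - 2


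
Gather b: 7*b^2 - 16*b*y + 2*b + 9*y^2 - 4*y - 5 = 7*b^2 + b*(2 - 16*y) + 9*y^2 - 4*y - 5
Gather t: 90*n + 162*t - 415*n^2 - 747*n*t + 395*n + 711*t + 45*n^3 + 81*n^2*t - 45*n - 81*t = 45*n^3 - 415*n^2 + 440*n + t*(81*n^2 - 747*n + 792)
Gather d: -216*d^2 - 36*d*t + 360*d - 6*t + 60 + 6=-216*d^2 + d*(360 - 36*t) - 6*t + 66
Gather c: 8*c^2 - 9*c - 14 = 8*c^2 - 9*c - 14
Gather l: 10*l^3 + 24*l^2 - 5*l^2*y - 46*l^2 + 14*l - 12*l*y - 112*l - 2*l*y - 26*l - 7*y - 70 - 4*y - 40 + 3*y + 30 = 10*l^3 + l^2*(-5*y - 22) + l*(-14*y - 124) - 8*y - 80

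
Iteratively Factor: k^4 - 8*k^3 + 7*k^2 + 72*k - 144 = (k - 3)*(k^3 - 5*k^2 - 8*k + 48) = (k - 4)*(k - 3)*(k^2 - k - 12) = (k - 4)^2*(k - 3)*(k + 3)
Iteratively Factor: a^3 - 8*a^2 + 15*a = (a)*(a^2 - 8*a + 15) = a*(a - 3)*(a - 5)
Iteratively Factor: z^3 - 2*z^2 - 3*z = (z + 1)*(z^2 - 3*z) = (z - 3)*(z + 1)*(z)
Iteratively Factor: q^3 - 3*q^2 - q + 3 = (q + 1)*(q^2 - 4*q + 3) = (q - 3)*(q + 1)*(q - 1)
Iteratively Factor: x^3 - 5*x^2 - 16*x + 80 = (x + 4)*(x^2 - 9*x + 20) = (x - 4)*(x + 4)*(x - 5)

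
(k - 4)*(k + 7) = k^2 + 3*k - 28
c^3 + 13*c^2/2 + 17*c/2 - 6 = (c - 1/2)*(c + 3)*(c + 4)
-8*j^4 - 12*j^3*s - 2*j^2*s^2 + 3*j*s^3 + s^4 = (-2*j + s)*(j + s)*(2*j + s)^2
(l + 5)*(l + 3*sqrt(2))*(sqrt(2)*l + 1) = sqrt(2)*l^3 + 7*l^2 + 5*sqrt(2)*l^2 + 3*sqrt(2)*l + 35*l + 15*sqrt(2)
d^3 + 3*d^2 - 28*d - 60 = (d - 5)*(d + 2)*(d + 6)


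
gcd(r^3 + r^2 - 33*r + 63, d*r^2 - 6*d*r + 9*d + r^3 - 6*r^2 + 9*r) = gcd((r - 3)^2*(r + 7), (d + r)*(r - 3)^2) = r^2 - 6*r + 9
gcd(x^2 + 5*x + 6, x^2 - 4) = x + 2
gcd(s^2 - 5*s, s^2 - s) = s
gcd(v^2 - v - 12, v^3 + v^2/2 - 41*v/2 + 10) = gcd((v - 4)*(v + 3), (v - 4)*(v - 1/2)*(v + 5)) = v - 4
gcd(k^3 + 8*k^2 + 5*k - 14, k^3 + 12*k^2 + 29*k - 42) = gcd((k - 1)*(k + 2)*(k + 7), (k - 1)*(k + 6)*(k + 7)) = k^2 + 6*k - 7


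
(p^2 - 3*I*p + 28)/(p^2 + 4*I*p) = (p - 7*I)/p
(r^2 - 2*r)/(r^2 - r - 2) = r/(r + 1)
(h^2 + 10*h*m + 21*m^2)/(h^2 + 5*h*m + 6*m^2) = (h + 7*m)/(h + 2*m)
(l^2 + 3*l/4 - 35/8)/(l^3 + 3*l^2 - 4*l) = (8*l^2 + 6*l - 35)/(8*l*(l^2 + 3*l - 4))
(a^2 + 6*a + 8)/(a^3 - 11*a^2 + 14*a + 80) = (a + 4)/(a^2 - 13*a + 40)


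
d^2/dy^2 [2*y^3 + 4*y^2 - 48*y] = 12*y + 8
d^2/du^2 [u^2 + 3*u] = 2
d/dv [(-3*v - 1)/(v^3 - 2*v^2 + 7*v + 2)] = (6*v^3 - 3*v^2 - 4*v + 1)/(v^6 - 4*v^5 + 18*v^4 - 24*v^3 + 41*v^2 + 28*v + 4)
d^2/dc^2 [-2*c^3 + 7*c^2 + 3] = 14 - 12*c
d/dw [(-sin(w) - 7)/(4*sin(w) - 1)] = 29*cos(w)/(4*sin(w) - 1)^2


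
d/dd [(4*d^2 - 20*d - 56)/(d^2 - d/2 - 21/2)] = 8*(9*d^2 + 14*d + 91)/(4*d^4 - 4*d^3 - 83*d^2 + 42*d + 441)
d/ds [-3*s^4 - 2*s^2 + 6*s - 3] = -12*s^3 - 4*s + 6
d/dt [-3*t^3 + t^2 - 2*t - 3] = -9*t^2 + 2*t - 2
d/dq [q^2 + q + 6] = 2*q + 1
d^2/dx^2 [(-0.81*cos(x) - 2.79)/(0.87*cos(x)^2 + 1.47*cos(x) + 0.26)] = (2.33308400411393*(1 - cos(x)^2)^2 + 0.193006315395797*cos(x)^5 + 2.63775297707588*cos(x)^3 + 1.6831677277325*cos(x)^2 - 6.71206725089036*cos(x) - 5.53673214391963)/(0.591836734693878*cos(x)^2 + 1.0*cos(x) + 0.17687074829932)^3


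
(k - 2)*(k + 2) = k^2 - 4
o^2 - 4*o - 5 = (o - 5)*(o + 1)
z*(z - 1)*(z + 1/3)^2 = z^4 - z^3/3 - 5*z^2/9 - z/9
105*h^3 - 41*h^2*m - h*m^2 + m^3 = (-5*h + m)*(-3*h + m)*(7*h + m)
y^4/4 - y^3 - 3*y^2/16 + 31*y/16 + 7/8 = (y/4 + 1/4)*(y - 7/2)*(y - 2)*(y + 1/2)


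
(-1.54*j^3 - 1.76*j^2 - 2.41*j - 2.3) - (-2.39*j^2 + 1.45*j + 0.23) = -1.54*j^3 + 0.63*j^2 - 3.86*j - 2.53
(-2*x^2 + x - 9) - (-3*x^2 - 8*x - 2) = x^2 + 9*x - 7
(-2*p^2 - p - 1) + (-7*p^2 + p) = -9*p^2 - 1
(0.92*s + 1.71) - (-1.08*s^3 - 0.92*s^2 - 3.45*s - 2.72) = 1.08*s^3 + 0.92*s^2 + 4.37*s + 4.43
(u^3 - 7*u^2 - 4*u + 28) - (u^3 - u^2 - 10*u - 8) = -6*u^2 + 6*u + 36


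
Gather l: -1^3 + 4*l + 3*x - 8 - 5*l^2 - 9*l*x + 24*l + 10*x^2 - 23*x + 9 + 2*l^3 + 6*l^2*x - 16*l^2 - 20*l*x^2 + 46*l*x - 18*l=2*l^3 + l^2*(6*x - 21) + l*(-20*x^2 + 37*x + 10) + 10*x^2 - 20*x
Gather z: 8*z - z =7*z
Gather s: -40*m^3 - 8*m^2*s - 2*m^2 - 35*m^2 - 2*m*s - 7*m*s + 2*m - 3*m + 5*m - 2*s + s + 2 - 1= -40*m^3 - 37*m^2 + 4*m + s*(-8*m^2 - 9*m - 1) + 1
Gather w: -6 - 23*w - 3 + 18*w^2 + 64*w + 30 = 18*w^2 + 41*w + 21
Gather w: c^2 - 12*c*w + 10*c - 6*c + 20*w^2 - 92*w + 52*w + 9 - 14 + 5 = c^2 + 4*c + 20*w^2 + w*(-12*c - 40)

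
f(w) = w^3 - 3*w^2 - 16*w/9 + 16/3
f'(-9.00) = 295.22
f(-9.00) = -950.67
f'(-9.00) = 295.22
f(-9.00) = -950.67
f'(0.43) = -3.80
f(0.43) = 4.09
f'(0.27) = -3.18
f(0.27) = 4.65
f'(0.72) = -4.54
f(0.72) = 2.87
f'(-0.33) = 0.53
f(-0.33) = 5.56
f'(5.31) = 50.95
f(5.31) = 61.03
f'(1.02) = -4.78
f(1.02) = 1.46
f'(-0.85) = 5.49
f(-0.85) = 4.06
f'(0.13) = -2.51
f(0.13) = 5.05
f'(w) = 3*w^2 - 6*w - 16/9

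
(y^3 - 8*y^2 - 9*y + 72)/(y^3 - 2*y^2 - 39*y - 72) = (y - 3)/(y + 3)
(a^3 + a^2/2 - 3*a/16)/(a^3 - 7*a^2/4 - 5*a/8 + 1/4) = a*(4*a + 3)/(2*(2*a^2 - 3*a - 2))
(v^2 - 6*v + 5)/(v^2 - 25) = (v - 1)/(v + 5)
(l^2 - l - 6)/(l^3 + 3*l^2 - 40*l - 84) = (l - 3)/(l^2 + l - 42)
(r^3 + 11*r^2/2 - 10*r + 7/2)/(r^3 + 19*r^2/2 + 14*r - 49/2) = (2*r - 1)/(2*r + 7)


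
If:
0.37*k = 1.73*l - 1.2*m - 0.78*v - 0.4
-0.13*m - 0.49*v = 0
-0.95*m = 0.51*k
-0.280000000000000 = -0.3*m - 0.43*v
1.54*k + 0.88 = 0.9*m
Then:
No Solution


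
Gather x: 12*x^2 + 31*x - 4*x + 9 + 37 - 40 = 12*x^2 + 27*x + 6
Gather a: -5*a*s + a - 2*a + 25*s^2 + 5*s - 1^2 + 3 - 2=a*(-5*s - 1) + 25*s^2 + 5*s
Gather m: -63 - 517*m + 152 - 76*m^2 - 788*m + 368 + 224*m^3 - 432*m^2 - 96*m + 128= 224*m^3 - 508*m^2 - 1401*m + 585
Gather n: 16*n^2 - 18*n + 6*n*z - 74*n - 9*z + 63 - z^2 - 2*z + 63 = 16*n^2 + n*(6*z - 92) - z^2 - 11*z + 126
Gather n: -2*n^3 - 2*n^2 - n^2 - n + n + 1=-2*n^3 - 3*n^2 + 1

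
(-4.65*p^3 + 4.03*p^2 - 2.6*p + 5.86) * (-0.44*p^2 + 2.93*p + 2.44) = 2.046*p^5 - 15.3977*p^4 + 1.6059*p^3 - 0.363200000000001*p^2 + 10.8258*p + 14.2984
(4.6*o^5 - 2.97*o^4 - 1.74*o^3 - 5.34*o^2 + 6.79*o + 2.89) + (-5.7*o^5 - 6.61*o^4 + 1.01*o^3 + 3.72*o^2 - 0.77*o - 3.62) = -1.1*o^5 - 9.58*o^4 - 0.73*o^3 - 1.62*o^2 + 6.02*o - 0.73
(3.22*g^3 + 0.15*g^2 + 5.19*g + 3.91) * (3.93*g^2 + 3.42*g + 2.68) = 12.6546*g^5 + 11.6019*g^4 + 29.5393*g^3 + 33.5181*g^2 + 27.2814*g + 10.4788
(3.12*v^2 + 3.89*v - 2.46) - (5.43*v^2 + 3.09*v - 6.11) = -2.31*v^2 + 0.8*v + 3.65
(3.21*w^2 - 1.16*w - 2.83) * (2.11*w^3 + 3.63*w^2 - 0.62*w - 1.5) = 6.7731*w^5 + 9.2047*w^4 - 12.1723*w^3 - 14.3687*w^2 + 3.4946*w + 4.245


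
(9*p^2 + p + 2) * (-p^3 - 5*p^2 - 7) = -9*p^5 - 46*p^4 - 7*p^3 - 73*p^2 - 7*p - 14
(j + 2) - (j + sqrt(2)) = 2 - sqrt(2)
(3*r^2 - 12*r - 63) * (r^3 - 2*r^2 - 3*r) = 3*r^5 - 18*r^4 - 48*r^3 + 162*r^2 + 189*r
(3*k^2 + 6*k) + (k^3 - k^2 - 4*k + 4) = k^3 + 2*k^2 + 2*k + 4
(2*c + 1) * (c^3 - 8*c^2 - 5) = 2*c^4 - 15*c^3 - 8*c^2 - 10*c - 5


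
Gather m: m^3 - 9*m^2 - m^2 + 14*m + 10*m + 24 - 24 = m^3 - 10*m^2 + 24*m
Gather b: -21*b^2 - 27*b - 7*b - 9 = -21*b^2 - 34*b - 9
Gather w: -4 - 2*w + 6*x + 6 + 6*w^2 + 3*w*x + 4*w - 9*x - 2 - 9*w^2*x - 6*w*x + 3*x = w^2*(6 - 9*x) + w*(2 - 3*x)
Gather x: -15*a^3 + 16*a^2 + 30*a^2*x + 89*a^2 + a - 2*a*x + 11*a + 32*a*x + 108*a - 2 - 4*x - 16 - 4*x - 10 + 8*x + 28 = -15*a^3 + 105*a^2 + 120*a + x*(30*a^2 + 30*a)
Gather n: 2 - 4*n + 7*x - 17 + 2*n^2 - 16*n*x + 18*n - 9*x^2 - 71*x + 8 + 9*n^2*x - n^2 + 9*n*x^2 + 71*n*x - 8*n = n^2*(9*x + 1) + n*(9*x^2 + 55*x + 6) - 9*x^2 - 64*x - 7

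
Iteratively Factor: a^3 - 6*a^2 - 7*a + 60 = (a - 4)*(a^2 - 2*a - 15) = (a - 5)*(a - 4)*(a + 3)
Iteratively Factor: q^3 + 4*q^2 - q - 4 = (q - 1)*(q^2 + 5*q + 4) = (q - 1)*(q + 4)*(q + 1)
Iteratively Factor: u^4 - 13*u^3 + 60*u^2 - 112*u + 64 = (u - 1)*(u^3 - 12*u^2 + 48*u - 64) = (u - 4)*(u - 1)*(u^2 - 8*u + 16) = (u - 4)^2*(u - 1)*(u - 4)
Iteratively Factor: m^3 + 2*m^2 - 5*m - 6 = (m + 1)*(m^2 + m - 6) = (m - 2)*(m + 1)*(m + 3)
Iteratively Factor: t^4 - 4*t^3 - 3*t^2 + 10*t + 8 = (t - 2)*(t^3 - 2*t^2 - 7*t - 4) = (t - 4)*(t - 2)*(t^2 + 2*t + 1) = (t - 4)*(t - 2)*(t + 1)*(t + 1)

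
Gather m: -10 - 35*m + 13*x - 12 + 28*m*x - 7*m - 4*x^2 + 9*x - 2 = m*(28*x - 42) - 4*x^2 + 22*x - 24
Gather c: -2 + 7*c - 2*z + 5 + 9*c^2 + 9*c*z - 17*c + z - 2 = 9*c^2 + c*(9*z - 10) - z + 1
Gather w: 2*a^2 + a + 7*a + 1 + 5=2*a^2 + 8*a + 6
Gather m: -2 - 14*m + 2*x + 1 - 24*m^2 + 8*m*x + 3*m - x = -24*m^2 + m*(8*x - 11) + x - 1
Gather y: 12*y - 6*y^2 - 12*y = -6*y^2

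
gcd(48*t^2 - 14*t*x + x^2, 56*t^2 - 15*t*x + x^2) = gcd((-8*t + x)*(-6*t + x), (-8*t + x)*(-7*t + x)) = -8*t + x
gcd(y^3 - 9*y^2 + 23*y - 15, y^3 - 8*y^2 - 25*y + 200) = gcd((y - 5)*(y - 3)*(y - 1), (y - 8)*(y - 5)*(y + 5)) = y - 5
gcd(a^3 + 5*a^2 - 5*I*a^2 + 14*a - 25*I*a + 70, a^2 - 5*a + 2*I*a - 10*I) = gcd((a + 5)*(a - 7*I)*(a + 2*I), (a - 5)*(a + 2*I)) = a + 2*I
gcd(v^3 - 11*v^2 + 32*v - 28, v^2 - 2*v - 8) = 1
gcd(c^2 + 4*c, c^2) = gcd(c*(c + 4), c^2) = c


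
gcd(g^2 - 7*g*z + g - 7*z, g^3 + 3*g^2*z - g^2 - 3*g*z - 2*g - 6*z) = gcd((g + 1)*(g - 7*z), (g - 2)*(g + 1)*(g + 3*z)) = g + 1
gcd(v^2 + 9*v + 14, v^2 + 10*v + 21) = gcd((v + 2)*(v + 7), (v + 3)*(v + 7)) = v + 7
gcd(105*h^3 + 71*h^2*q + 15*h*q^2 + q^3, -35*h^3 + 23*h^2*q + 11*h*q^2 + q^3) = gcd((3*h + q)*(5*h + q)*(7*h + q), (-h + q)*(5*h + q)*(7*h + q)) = 35*h^2 + 12*h*q + q^2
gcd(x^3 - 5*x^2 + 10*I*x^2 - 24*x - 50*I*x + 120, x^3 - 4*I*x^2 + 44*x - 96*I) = x + 6*I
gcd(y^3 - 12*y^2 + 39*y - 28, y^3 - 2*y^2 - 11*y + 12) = y^2 - 5*y + 4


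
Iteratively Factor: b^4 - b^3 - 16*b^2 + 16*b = (b)*(b^3 - b^2 - 16*b + 16) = b*(b - 4)*(b^2 + 3*b - 4) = b*(b - 4)*(b - 1)*(b + 4)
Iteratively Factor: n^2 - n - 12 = (n + 3)*(n - 4)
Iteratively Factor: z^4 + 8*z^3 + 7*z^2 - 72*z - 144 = (z + 4)*(z^3 + 4*z^2 - 9*z - 36) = (z + 4)^2*(z^2 - 9) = (z + 3)*(z + 4)^2*(z - 3)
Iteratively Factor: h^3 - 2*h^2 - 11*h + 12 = (h + 3)*(h^2 - 5*h + 4) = (h - 4)*(h + 3)*(h - 1)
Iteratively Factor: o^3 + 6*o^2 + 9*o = (o)*(o^2 + 6*o + 9) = o*(o + 3)*(o + 3)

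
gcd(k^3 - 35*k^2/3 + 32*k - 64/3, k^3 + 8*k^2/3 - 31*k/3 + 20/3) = k - 1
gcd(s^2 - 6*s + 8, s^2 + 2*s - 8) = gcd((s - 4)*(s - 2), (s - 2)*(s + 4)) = s - 2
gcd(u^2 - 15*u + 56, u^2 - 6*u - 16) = u - 8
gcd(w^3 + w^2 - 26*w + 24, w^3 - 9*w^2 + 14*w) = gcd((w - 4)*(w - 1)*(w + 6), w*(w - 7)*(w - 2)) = 1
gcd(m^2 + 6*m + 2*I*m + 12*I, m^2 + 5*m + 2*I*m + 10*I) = m + 2*I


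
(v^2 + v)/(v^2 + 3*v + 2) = v/(v + 2)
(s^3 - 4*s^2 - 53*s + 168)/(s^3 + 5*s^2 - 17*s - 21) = (s - 8)/(s + 1)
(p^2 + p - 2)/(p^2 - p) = (p + 2)/p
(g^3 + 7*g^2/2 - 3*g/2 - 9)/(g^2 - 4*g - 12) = (2*g^2 + 3*g - 9)/(2*(g - 6))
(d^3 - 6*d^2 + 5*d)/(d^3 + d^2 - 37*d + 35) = d/(d + 7)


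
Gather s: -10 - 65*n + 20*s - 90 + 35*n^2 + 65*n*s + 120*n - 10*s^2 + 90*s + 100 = 35*n^2 + 55*n - 10*s^2 + s*(65*n + 110)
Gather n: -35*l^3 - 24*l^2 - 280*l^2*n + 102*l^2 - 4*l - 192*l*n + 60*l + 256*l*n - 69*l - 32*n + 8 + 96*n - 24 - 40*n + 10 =-35*l^3 + 78*l^2 - 13*l + n*(-280*l^2 + 64*l + 24) - 6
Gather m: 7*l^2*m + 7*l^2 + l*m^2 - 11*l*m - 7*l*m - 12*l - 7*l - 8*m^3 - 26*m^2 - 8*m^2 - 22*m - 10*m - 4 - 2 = 7*l^2 - 19*l - 8*m^3 + m^2*(l - 34) + m*(7*l^2 - 18*l - 32) - 6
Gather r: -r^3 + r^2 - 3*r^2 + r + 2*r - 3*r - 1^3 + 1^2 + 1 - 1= -r^3 - 2*r^2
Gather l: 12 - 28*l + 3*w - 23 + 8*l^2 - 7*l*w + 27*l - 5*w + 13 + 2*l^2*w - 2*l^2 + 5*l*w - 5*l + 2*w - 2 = l^2*(2*w + 6) + l*(-2*w - 6)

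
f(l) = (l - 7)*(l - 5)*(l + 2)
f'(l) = (l - 7)*(l - 5) + (l - 7)*(l + 2) + (l - 5)*(l + 2) = 3*l^2 - 20*l + 11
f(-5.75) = -513.98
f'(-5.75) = 225.19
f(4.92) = 1.15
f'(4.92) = -14.78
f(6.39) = -7.11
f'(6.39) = 5.70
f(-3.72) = -160.78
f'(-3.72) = 126.92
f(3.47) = 29.54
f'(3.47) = -22.28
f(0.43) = 72.96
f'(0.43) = 2.95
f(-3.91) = -185.67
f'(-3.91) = 135.06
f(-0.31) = 65.60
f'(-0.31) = 17.49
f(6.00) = -8.00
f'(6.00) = -1.00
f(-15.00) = -5720.00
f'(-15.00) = 986.00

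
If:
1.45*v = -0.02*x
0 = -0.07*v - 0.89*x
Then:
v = 0.00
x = 0.00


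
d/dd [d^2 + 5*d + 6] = 2*d + 5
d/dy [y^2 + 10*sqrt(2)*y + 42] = 2*y + 10*sqrt(2)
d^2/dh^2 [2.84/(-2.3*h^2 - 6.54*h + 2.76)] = (30.0472*h^2 + 85.43856*h - 2.84*(4.6*h + 6.54)*(9.2*h + 13.08) - 36.05664)/(2.3*h^2 + 6.54*h - 2.76)^3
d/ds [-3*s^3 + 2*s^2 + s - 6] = -9*s^2 + 4*s + 1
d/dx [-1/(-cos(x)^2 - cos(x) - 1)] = (2*cos(x) + 1)*sin(x)/(cos(x)^2 + cos(x) + 1)^2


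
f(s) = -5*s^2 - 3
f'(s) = -10*s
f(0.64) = -5.05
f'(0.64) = -6.40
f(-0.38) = -3.72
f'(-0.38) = 3.80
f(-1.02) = -8.20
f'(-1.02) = 10.20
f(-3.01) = -48.30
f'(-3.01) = 30.10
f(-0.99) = -7.90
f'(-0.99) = 9.90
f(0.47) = -4.10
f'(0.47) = -4.70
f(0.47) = -4.10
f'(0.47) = -4.70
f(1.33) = -11.84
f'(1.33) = -13.30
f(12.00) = -723.00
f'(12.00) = -120.00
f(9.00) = -408.00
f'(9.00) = -90.00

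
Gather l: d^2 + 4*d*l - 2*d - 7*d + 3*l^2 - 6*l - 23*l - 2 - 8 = d^2 - 9*d + 3*l^2 + l*(4*d - 29) - 10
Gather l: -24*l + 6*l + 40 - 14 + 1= 27 - 18*l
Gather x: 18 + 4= 22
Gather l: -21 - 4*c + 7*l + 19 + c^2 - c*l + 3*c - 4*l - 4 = c^2 - c + l*(3 - c) - 6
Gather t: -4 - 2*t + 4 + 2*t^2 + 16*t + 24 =2*t^2 + 14*t + 24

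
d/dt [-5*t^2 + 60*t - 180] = 60 - 10*t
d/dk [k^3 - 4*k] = 3*k^2 - 4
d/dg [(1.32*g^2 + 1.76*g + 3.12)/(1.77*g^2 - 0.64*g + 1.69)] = (-3.96*g^2 - 6.5832*g + 4.9712)/(3.1329*g^4 - 2.2656*g^3 + 6.3922*g^2 - 2.1632*g + 2.8561)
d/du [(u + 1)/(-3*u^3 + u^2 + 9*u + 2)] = (-3*u^3 + u^2 + 9*u - (u + 1)*(-9*u^2 + 2*u + 9) + 2)/(-3*u^3 + u^2 + 9*u + 2)^2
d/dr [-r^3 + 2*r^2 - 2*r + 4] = -3*r^2 + 4*r - 2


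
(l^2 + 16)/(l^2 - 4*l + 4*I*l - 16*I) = (l - 4*I)/(l - 4)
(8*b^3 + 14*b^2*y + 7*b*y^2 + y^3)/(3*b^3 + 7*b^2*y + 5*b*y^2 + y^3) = (8*b^2 + 6*b*y + y^2)/(3*b^2 + 4*b*y + y^2)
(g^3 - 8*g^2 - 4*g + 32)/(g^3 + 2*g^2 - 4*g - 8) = (g - 8)/(g + 2)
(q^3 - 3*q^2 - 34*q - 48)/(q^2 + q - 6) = (q^2 - 6*q - 16)/(q - 2)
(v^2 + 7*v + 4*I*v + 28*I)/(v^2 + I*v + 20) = (v^2 + v*(7 + 4*I) + 28*I)/(v^2 + I*v + 20)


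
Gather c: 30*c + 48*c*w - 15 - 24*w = c*(48*w + 30) - 24*w - 15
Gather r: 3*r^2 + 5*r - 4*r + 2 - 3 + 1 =3*r^2 + r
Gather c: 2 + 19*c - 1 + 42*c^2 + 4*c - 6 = 42*c^2 + 23*c - 5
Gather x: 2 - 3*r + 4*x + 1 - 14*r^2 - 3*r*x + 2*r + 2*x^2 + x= -14*r^2 - r + 2*x^2 + x*(5 - 3*r) + 3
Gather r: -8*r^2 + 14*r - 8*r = -8*r^2 + 6*r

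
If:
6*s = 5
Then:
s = 5/6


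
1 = 1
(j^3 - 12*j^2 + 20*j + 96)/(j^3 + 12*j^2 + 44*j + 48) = (j^2 - 14*j + 48)/(j^2 + 10*j + 24)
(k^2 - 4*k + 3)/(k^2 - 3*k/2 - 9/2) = 2*(k - 1)/(2*k + 3)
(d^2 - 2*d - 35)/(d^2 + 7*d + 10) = (d - 7)/(d + 2)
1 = 1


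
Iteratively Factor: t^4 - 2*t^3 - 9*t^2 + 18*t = (t - 3)*(t^3 + t^2 - 6*t) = (t - 3)*(t + 3)*(t^2 - 2*t) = t*(t - 3)*(t + 3)*(t - 2)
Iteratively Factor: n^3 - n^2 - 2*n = (n)*(n^2 - n - 2) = n*(n + 1)*(n - 2)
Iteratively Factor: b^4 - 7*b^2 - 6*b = (b)*(b^3 - 7*b - 6) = b*(b + 1)*(b^2 - b - 6) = b*(b + 1)*(b + 2)*(b - 3)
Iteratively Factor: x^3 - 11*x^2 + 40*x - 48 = (x - 4)*(x^2 - 7*x + 12) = (x - 4)*(x - 3)*(x - 4)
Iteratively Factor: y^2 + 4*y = (y)*(y + 4)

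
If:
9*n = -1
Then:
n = -1/9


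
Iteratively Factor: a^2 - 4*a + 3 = (a - 3)*(a - 1)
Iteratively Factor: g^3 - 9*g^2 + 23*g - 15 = (g - 1)*(g^2 - 8*g + 15) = (g - 3)*(g - 1)*(g - 5)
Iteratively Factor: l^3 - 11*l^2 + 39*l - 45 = (l - 3)*(l^2 - 8*l + 15) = (l - 3)^2*(l - 5)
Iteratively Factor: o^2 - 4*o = (o - 4)*(o)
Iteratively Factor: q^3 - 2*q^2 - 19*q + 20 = (q - 1)*(q^2 - q - 20) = (q - 5)*(q - 1)*(q + 4)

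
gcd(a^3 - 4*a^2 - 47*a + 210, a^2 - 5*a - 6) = a - 6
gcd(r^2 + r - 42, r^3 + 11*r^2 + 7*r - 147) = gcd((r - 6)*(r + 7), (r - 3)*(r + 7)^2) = r + 7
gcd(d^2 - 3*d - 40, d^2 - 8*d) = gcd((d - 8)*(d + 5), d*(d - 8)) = d - 8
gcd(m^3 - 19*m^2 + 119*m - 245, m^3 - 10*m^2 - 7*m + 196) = m^2 - 14*m + 49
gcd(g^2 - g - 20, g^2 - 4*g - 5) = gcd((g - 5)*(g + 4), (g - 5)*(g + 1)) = g - 5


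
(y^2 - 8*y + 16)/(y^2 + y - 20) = (y - 4)/(y + 5)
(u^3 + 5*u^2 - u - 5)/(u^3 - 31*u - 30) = (u - 1)/(u - 6)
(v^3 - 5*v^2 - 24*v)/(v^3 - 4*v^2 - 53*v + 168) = v*(v + 3)/(v^2 + 4*v - 21)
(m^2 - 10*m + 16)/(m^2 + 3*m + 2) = (m^2 - 10*m + 16)/(m^2 + 3*m + 2)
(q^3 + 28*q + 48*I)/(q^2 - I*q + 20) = (q^2 - 4*I*q + 12)/(q - 5*I)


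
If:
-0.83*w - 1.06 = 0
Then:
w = -1.28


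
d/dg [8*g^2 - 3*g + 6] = 16*g - 3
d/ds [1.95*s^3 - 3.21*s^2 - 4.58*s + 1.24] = 5.85*s^2 - 6.42*s - 4.58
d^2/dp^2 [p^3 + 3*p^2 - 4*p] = 6*p + 6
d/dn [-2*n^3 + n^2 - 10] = 2*n*(1 - 3*n)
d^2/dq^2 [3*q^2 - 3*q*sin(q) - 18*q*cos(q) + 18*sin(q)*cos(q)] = 3*q*sin(q) + 18*q*cos(q) + 36*sin(q) - 36*sin(2*q) - 6*cos(q) + 6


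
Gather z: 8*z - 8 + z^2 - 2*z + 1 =z^2 + 6*z - 7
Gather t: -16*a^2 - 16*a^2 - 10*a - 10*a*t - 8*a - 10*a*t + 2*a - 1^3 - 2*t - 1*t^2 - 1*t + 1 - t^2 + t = -32*a^2 - 16*a - 2*t^2 + t*(-20*a - 2)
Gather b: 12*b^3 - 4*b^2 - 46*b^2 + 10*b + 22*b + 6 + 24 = 12*b^3 - 50*b^2 + 32*b + 30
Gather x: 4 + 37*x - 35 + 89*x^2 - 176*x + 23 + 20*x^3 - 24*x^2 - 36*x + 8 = 20*x^3 + 65*x^2 - 175*x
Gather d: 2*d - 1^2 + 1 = 2*d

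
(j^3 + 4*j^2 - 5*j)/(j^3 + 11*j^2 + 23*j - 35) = j/(j + 7)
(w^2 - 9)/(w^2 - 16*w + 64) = (w^2 - 9)/(w^2 - 16*w + 64)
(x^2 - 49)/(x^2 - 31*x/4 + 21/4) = 4*(x + 7)/(4*x - 3)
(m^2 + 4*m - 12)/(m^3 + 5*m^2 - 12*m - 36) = (m - 2)/(m^2 - m - 6)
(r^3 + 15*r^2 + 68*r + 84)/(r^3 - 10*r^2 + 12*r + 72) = (r^2 + 13*r + 42)/(r^2 - 12*r + 36)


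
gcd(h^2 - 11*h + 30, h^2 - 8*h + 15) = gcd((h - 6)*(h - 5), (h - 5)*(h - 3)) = h - 5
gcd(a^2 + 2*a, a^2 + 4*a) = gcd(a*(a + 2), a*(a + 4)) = a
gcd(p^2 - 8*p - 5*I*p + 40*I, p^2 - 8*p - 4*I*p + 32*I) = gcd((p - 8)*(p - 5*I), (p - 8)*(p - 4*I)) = p - 8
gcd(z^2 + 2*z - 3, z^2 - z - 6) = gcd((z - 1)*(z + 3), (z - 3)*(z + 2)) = 1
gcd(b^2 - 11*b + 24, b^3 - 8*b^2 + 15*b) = b - 3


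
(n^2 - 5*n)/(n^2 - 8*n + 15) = n/(n - 3)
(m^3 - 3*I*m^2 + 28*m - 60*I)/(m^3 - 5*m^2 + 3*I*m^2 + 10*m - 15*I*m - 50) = (m - 6*I)/(m - 5)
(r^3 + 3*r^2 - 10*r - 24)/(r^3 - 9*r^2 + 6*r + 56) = (r^2 + r - 12)/(r^2 - 11*r + 28)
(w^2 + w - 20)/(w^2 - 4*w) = (w + 5)/w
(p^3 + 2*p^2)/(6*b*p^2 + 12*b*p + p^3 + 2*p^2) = p/(6*b + p)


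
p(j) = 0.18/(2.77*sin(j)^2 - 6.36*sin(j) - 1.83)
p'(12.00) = 0.25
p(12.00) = 0.08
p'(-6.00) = 0.07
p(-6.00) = -0.05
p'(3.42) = -84.45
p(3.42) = 1.42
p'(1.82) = -0.00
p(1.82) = -0.03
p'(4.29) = -0.02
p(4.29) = 0.03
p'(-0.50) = 0.41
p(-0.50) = 0.10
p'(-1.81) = -0.01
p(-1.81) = 0.03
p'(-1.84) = -0.01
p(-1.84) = 0.03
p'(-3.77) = -0.02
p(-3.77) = -0.04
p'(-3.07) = -0.65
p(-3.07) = -0.13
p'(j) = 0.18*(-5.54*sin(j)*cos(j) + 6.36*cos(j))/(2.77*sin(j)^2 - 6.36*sin(j) - 1.83)^2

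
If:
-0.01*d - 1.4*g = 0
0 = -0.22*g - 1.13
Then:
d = 719.09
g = -5.14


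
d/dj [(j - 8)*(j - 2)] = 2*j - 10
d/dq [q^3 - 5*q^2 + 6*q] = 3*q^2 - 10*q + 6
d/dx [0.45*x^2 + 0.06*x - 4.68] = 0.9*x + 0.06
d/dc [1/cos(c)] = sin(c)/cos(c)^2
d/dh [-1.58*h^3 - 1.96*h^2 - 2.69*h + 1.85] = -4.74*h^2 - 3.92*h - 2.69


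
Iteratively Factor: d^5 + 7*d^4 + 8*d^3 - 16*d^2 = (d + 4)*(d^4 + 3*d^3 - 4*d^2) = d*(d + 4)*(d^3 + 3*d^2 - 4*d) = d*(d + 4)^2*(d^2 - d) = d^2*(d + 4)^2*(d - 1)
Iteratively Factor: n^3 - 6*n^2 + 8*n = (n - 2)*(n^2 - 4*n) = n*(n - 2)*(n - 4)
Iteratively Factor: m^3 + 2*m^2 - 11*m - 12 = (m + 4)*(m^2 - 2*m - 3) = (m - 3)*(m + 4)*(m + 1)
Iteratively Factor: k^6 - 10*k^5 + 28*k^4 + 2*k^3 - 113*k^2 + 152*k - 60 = (k - 5)*(k^5 - 5*k^4 + 3*k^3 + 17*k^2 - 28*k + 12) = (k - 5)*(k + 2)*(k^4 - 7*k^3 + 17*k^2 - 17*k + 6) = (k - 5)*(k - 1)*(k + 2)*(k^3 - 6*k^2 + 11*k - 6) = (k - 5)*(k - 2)*(k - 1)*(k + 2)*(k^2 - 4*k + 3) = (k - 5)*(k - 3)*(k - 2)*(k - 1)*(k + 2)*(k - 1)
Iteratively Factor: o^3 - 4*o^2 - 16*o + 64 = (o - 4)*(o^2 - 16) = (o - 4)*(o + 4)*(o - 4)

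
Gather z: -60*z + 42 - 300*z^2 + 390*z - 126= -300*z^2 + 330*z - 84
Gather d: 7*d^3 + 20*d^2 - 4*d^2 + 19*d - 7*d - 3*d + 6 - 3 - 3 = 7*d^3 + 16*d^2 + 9*d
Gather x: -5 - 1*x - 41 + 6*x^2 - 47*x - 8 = 6*x^2 - 48*x - 54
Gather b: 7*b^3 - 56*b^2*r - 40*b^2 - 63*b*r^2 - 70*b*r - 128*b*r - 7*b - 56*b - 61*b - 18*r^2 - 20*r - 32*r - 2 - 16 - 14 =7*b^3 + b^2*(-56*r - 40) + b*(-63*r^2 - 198*r - 124) - 18*r^2 - 52*r - 32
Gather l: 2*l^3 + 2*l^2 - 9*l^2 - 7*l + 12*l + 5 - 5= 2*l^3 - 7*l^2 + 5*l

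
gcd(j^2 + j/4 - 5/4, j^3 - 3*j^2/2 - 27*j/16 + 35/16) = j^2 + j/4 - 5/4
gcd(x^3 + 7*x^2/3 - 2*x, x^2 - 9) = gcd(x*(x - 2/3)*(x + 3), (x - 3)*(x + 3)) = x + 3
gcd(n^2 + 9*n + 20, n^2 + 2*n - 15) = n + 5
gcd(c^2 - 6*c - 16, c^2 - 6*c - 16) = c^2 - 6*c - 16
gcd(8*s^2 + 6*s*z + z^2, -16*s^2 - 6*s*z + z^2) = 2*s + z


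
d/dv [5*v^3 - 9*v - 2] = 15*v^2 - 9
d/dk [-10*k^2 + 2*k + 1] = 2 - 20*k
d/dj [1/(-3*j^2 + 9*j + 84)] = (2*j - 3)/(3*(-j^2 + 3*j + 28)^2)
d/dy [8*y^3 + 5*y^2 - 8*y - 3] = 24*y^2 + 10*y - 8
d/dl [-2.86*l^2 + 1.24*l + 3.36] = 1.24 - 5.72*l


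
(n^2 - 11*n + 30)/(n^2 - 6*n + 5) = (n - 6)/(n - 1)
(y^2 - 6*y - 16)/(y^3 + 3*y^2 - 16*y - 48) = (y^2 - 6*y - 16)/(y^3 + 3*y^2 - 16*y - 48)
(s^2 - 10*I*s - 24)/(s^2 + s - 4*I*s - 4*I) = (s - 6*I)/(s + 1)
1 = 1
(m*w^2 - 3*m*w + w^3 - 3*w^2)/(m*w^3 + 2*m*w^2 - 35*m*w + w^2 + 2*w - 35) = w*(m*w - 3*m + w^2 - 3*w)/(m*w^3 + 2*m*w^2 - 35*m*w + w^2 + 2*w - 35)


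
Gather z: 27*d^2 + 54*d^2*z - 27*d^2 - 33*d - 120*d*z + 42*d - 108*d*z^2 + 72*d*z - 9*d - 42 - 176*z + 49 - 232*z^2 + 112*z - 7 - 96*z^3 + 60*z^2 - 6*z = -96*z^3 + z^2*(-108*d - 172) + z*(54*d^2 - 48*d - 70)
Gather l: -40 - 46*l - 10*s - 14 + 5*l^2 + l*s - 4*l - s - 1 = 5*l^2 + l*(s - 50) - 11*s - 55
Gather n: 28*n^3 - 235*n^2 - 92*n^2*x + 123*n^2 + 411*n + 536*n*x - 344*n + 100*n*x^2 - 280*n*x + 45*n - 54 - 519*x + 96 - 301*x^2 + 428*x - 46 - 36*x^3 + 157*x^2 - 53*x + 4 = 28*n^3 + n^2*(-92*x - 112) + n*(100*x^2 + 256*x + 112) - 36*x^3 - 144*x^2 - 144*x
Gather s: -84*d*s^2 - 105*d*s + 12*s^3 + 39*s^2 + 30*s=12*s^3 + s^2*(39 - 84*d) + s*(30 - 105*d)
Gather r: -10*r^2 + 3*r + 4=-10*r^2 + 3*r + 4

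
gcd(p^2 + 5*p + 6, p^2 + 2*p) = p + 2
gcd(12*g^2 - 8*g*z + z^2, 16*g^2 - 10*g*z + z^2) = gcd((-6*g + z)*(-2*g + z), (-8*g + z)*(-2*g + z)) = -2*g + z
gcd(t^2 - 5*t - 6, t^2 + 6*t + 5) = t + 1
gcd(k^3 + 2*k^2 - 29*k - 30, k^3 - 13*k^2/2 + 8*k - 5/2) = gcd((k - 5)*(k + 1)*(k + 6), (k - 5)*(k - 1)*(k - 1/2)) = k - 5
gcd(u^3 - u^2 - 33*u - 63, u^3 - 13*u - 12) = u + 3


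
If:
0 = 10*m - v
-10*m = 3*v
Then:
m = 0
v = 0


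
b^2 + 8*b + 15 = (b + 3)*(b + 5)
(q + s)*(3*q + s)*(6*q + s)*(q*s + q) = 18*q^4*s + 18*q^4 + 27*q^3*s^2 + 27*q^3*s + 10*q^2*s^3 + 10*q^2*s^2 + q*s^4 + q*s^3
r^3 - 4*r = r*(r - 2)*(r + 2)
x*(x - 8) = x^2 - 8*x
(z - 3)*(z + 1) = z^2 - 2*z - 3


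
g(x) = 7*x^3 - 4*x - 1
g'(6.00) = 752.00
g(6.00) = 1487.00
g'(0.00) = -4.00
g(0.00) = -1.00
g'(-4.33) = 389.73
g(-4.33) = -551.96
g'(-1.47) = 41.38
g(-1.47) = -17.36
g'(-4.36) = 395.20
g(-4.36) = -563.73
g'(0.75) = 7.81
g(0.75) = -1.05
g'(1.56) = 47.11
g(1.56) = 19.33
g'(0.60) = 3.56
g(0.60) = -1.89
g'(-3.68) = 280.39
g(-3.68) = -335.13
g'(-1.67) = 54.57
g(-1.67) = -26.92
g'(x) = 21*x^2 - 4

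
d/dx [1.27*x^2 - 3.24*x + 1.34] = 2.54*x - 3.24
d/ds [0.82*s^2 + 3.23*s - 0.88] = 1.64*s + 3.23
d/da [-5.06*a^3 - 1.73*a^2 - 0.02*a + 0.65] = -15.18*a^2 - 3.46*a - 0.02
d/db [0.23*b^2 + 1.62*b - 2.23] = 0.46*b + 1.62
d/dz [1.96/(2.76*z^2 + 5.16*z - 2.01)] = (-10.8192*z - 10.1136)/(2.76*z^2 + 5.16*z - 2.01)^2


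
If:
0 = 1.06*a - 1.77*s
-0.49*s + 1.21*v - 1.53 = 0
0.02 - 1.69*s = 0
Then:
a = 0.02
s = 0.01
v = 1.27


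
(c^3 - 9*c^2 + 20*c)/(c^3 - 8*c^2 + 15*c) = (c - 4)/(c - 3)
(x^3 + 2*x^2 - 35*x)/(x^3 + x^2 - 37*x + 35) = x/(x - 1)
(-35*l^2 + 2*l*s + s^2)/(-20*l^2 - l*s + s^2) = (7*l + s)/(4*l + s)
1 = 1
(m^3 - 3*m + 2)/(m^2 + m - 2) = m - 1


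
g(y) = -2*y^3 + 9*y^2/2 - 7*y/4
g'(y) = -6*y^2 + 9*y - 7/4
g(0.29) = -0.18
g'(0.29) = 0.36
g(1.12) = 0.87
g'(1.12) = 0.80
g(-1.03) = 8.76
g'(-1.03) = -17.39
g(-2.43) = 59.52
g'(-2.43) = -59.05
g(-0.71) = 4.23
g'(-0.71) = -11.16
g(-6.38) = 713.72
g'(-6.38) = -303.40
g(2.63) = -9.86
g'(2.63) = -19.58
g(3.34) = -30.16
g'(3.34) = -38.62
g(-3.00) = 99.75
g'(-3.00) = -82.75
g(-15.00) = 7788.75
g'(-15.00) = -1486.75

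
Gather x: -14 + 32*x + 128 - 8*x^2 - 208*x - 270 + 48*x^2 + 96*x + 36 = 40*x^2 - 80*x - 120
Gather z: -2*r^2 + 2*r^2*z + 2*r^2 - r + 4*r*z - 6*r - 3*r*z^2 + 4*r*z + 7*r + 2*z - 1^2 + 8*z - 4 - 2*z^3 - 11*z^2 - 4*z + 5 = -2*z^3 + z^2*(-3*r - 11) + z*(2*r^2 + 8*r + 6)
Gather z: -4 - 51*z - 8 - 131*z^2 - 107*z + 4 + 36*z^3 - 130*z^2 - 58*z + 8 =36*z^3 - 261*z^2 - 216*z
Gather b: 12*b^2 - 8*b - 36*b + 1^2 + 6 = 12*b^2 - 44*b + 7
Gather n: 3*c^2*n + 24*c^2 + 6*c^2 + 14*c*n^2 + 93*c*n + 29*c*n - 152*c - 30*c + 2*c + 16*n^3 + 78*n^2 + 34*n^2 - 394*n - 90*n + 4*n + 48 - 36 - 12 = 30*c^2 - 180*c + 16*n^3 + n^2*(14*c + 112) + n*(3*c^2 + 122*c - 480)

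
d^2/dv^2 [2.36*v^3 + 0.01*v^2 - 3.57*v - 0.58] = 14.16*v + 0.02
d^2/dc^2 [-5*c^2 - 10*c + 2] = -10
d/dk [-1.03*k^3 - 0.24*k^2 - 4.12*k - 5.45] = -3.09*k^2 - 0.48*k - 4.12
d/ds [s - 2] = 1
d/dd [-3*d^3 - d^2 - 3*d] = -9*d^2 - 2*d - 3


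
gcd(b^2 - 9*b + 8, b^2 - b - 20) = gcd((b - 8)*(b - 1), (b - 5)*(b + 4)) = 1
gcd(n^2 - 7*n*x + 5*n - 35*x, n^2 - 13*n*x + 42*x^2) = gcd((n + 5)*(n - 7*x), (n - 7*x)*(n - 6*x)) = -n + 7*x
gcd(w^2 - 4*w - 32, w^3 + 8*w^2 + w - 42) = 1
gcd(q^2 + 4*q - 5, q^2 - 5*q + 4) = q - 1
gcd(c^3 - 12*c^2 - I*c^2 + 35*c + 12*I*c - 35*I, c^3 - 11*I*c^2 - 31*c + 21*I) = c - I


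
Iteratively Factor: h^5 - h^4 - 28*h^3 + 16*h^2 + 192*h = (h)*(h^4 - h^3 - 28*h^2 + 16*h + 192) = h*(h - 4)*(h^3 + 3*h^2 - 16*h - 48) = h*(h - 4)^2*(h^2 + 7*h + 12) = h*(h - 4)^2*(h + 3)*(h + 4)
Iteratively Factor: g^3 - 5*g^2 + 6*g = (g)*(g^2 - 5*g + 6) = g*(g - 2)*(g - 3)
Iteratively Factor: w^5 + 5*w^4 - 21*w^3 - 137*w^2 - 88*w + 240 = (w + 4)*(w^4 + w^3 - 25*w^2 - 37*w + 60) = (w + 3)*(w + 4)*(w^3 - 2*w^2 - 19*w + 20) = (w - 1)*(w + 3)*(w + 4)*(w^2 - w - 20) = (w - 5)*(w - 1)*(w + 3)*(w + 4)*(w + 4)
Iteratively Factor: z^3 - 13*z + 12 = (z - 1)*(z^2 + z - 12) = (z - 1)*(z + 4)*(z - 3)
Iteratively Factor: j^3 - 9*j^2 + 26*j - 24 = (j - 4)*(j^2 - 5*j + 6) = (j - 4)*(j - 2)*(j - 3)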